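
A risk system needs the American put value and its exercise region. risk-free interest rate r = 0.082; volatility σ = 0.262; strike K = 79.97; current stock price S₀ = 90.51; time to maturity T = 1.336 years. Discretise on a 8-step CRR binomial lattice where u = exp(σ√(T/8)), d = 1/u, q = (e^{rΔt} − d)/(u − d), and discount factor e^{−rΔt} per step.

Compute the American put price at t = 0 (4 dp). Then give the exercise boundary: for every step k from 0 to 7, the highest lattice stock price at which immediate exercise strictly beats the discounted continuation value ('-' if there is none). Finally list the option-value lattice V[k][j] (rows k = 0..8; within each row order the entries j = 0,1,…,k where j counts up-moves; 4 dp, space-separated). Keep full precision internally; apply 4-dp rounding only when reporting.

Δt=0.16700  u=1.11301  d=0.89846  q=0.53753  discount=0.98640
step 8 (expiry): payoffs max(K−S,0) = 41.5370 32.3595 20.9906 6.9068 0.0000 0.0000 0.0000 0.0000 0.0000
step 7: (k=7,j=0): S=42.7763, (K−S)⁺=37.1937, hold=36.1060 ⇒ V=37.1937 exercise | (k=7,j=1): S=52.9909, (K−S)⁺=26.9791, hold=25.8914 ⇒ V=26.9791 exercise | (k=7,j=2): S=65.6447, (K−S)⁺=14.3253, hold=13.2377 ⇒ V=14.3253 exercise | (k=7,j=3): S=81.3200, (K−S)⁺=0.0000, hold=3.1508 ⇒ V=3.1508 continue | (k=7,j=4): S=100.7385, (K−S)⁺=0.0000, hold=0.0000 ⇒ V=0.0000 continue | (k=7,j=5): S=124.7940, (K−S)⁺=0.0000, hold=0.0000 ⇒ V=0.0000 continue | (k=7,j=6): S=154.5937, (K−S)⁺=0.0000, hold=0.0000 ⇒ V=0.0000 continue | (k=7,j=7): S=191.5092, (K−S)⁺=0.0000, hold=0.0000 ⇒ V=0.0000 continue  boundary S*=65.6447
step 6: (k=6,j=0): S=47.6105, (K−S)⁺=32.3595, hold=31.2719 ⇒ V=32.3595 exercise | (k=6,j=1): S=58.9794, (K−S)⁺=20.9906, hold=19.9029 ⇒ V=20.9906 exercise | (k=6,j=2): S=73.0632, (K−S)⁺=6.9068, hold=8.2056 ⇒ V=8.2056 continue | (k=6,j=3): S=90.5100, (K−S)⁺=0.0000, hold=1.4373 ⇒ V=1.4373 continue | (k=6,j=4): S=112.1230, (K−S)⁺=0.0000, hold=0.0000 ⇒ V=0.0000 continue | (k=6,j=5): S=138.8969, (K−S)⁺=0.0000, hold=0.0000 ⇒ V=0.0000 continue | (k=6,j=6): S=172.0643, (K−S)⁺=0.0000, hold=0.0000 ⇒ V=0.0000 continue  boundary S*=58.9794
step 5: (k=5,j=0): S=52.9909, (K−S)⁺=26.9791, hold=25.8914 ⇒ V=26.9791 exercise | (k=5,j=1): S=65.6447, (K−S)⁺=14.3253, hold=13.9263 ⇒ V=14.3253 exercise | (k=5,j=2): S=81.3200, (K−S)⁺=0.0000, hold=4.5054 ⇒ V=4.5054 continue | (k=5,j=3): S=100.7385, (K−S)⁺=0.0000, hold=0.6557 ⇒ V=0.6557 continue | (k=5,j=4): S=124.7940, (K−S)⁺=0.0000, hold=0.0000 ⇒ V=0.0000 continue | (k=5,j=5): S=154.5937, (K−S)⁺=0.0000, hold=0.0000 ⇒ V=0.0000 continue  boundary S*=65.6447
step 4: (k=4,j=0): S=58.9794, (K−S)⁺=20.9906, hold=19.9029 ⇒ V=20.9906 exercise | (k=4,j=1): S=73.0632, (K−S)⁺=6.9068, hold=8.9238 ⇒ V=8.9238 continue | (k=4,j=2): S=90.5100, (K−S)⁺=0.0000, hold=2.4029 ⇒ V=2.4029 continue | (k=4,j=3): S=112.1230, (K−S)⁺=0.0000, hold=0.2991 ⇒ V=0.2991 continue | (k=4,j=4): S=138.8969, (K−S)⁺=0.0000, hold=0.0000 ⇒ V=0.0000 continue  boundary S*=58.9794
step 3: (k=3,j=0): S=65.6447, (K−S)⁺=14.3253, hold=14.3071 ⇒ V=14.3253 exercise | (k=3,j=1): S=81.3200, (K−S)⁺=0.0000, hold=5.3450 ⇒ V=5.3450 continue | (k=3,j=2): S=100.7385, (K−S)⁺=0.0000, hold=1.2548 ⇒ V=1.2548 continue | (k=3,j=3): S=124.7940, (K−S)⁺=0.0000, hold=0.1365 ⇒ V=0.1365 continue  boundary S*=65.6447
step 2: (k=2,j=0): S=73.0632, (K−S)⁺=6.9068, hold=9.3690 ⇒ V=9.3690 continue | (k=2,j=1): S=90.5100, (K−S)⁺=0.0000, hold=3.1036 ⇒ V=3.1036 continue | (k=2,j=2): S=112.1230, (K−S)⁺=0.0000, hold=0.6448 ⇒ V=0.6448 continue  boundary S*=-
step 1: (k=1,j=0): S=81.3200, (K−S)⁺=0.0000, hold=5.9196 ⇒ V=5.9196 continue | (k=1,j=1): S=100.7385, (K−S)⁺=0.0000, hold=1.7577 ⇒ V=1.7577 continue  boundary S*=-
step 0: (k=0,j=0): S=90.5100, (K−S)⁺=0.0000, hold=3.6324 ⇒ V=3.6324 continue  boundary S*=-

price = 3.6324
boundary = - - - 65.6447 58.9794 65.6447 58.9794 65.6447
tree:
3.6324
5.9196 1.7577
9.3690 3.1036 0.6448
14.3253 5.3450 1.2548 0.1365
20.9906 8.9238 2.4029 0.2991 0.0000
26.9791 14.3253 4.5054 0.6557 0.0000 0.0000
32.3595 20.9906 8.2056 1.4373 0.0000 0.0000 0.0000
37.1937 26.9791 14.3253 3.1508 0.0000 0.0000 0.0000 0.0000
41.5370 32.3595 20.9906 6.9068 0.0000 0.0000 0.0000 0.0000 0.0000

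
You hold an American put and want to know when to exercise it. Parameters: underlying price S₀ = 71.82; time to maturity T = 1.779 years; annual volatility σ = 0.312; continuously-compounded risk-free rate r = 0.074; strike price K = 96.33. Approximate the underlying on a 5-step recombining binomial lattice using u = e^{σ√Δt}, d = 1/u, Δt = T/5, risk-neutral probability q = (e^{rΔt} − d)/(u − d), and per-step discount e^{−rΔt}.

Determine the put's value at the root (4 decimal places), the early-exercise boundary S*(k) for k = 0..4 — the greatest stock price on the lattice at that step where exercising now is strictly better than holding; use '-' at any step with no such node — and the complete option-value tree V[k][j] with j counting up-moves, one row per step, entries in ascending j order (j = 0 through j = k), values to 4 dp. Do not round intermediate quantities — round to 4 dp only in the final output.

price = 24.7195
boundary = - 59.6240 71.8200 59.6240 71.8200
tree:
24.7195
36.7060 15.1256
46.8310 24.5100 7.3994
55.2366 36.7060 13.6659 2.1030
62.2148 46.8310 24.5100 4.5442 0.0000
68.0080 55.2366 36.7060 9.8193 0.0000 0.0000

Δt=0.35580, u=1.20455, d=0.83019, q=0.52487, disc=e^(-rΔt)=0.97401
k=5 terminal: V=max(K-S,0) → 68.0080 55.2366 36.7060 9.8193 0.0000 0.0000
k=4: j=0 S=34.1152 intr=62.2148 cont=59.7116 V=62.2148[EX]; j=1 S=49.4990 intr=46.8310 cont=44.3278 V=46.8310[EX]; j=2 S=71.8200 intr=24.5100 cont=22.0068 V=24.5100[EX]; j=3 S=104.2063 intr=0.0000 cont=4.5442 V=4.5442[hold]; j=4 S=151.1968 intr=0.0000 cont=0.0000 V=0.0000[hold]  S*(4)=71.8200
k=3: j=0 S=41.0934 intr=55.2366 cont=52.7334 V=55.2366[EX]; j=1 S=59.6240 intr=36.7060 cont=34.2028 V=36.7060[EX]; j=2 S=86.5107 intr=9.8193 cont=13.6659 V=13.6659[hold]; j=3 S=125.5215 intr=0.0000 cont=2.1030 V=2.1030[hold]  S*(3)=59.6240
k=2: j=0 S=49.4990 intr=46.8310 cont=44.3278 V=46.8310[EX]; j=1 S=71.8200 intr=24.5100 cont=23.9733 V=24.5100[EX]; j=2 S=104.2063 intr=0.0000 cont=7.3994 V=7.3994[hold]  S*(2)=71.8200
k=1: j=0 S=59.6240 intr=36.7060 cont=34.2028 V=36.7060[EX]; j=1 S=86.5107 intr=9.8193 cont=15.1256 V=15.1256[hold]  S*(1)=59.6240
k=0: j=0 S=71.8200 intr=24.5100 cont=24.7195 V=24.7195[hold]  S*(0)=-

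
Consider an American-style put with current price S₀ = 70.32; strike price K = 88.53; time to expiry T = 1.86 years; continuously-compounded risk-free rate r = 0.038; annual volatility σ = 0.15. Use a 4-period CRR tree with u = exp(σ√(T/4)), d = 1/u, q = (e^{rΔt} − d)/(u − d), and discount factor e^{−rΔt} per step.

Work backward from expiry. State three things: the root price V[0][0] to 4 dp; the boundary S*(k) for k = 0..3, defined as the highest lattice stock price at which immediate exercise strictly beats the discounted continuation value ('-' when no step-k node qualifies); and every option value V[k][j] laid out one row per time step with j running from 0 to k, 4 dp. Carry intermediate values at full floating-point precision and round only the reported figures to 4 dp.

price = 18.2100
boundary = 70.3200 63.4829 70.3200 77.8935
tree:
18.2100
25.0471 10.6689
31.2195 18.2100 5.1172
36.7918 25.0471 10.6365 0.9683
41.8222 31.2195 18.2100 2.2473 0.0000

Δt=0.46500  u=1.10770  d=0.90277  q=0.56144  discount=0.98249
step 4 (expiry): payoffs max(K−S,0) = 41.8222 31.2195 18.2100 2.2473 0.0000
step 3: (k=3,j=0): S=51.7382, (K−S)⁺=36.7918, hold=35.2412 ⇒ V=36.7918 exercise | (k=3,j=1): S=63.4829, (K−S)⁺=25.0471, hold=23.4966 ⇒ V=25.0471 exercise | (k=3,j=2): S=77.8935, (K−S)⁺=10.6365, hold=9.0859 ⇒ V=10.6365 exercise | (k=3,j=3): S=95.5754, (K−S)⁺=0.0000, hold=0.9683 ⇒ V=0.9683 continue  boundary S*=77.8935
step 2: (k=2,j=0): S=57.3105, (K−S)⁺=31.2195, hold=29.6689 ⇒ V=31.2195 exercise | (k=2,j=1): S=70.3200, (K−S)⁺=18.2100, hold=16.6594 ⇒ V=18.2100 exercise | (k=2,j=2): S=86.2827, (K−S)⁺=2.2473, hold=5.1172 ⇒ V=5.1172 continue  boundary S*=70.3200
step 1: (k=1,j=0): S=63.4829, (K−S)⁺=25.0471, hold=23.4966 ⇒ V=25.0471 exercise | (k=1,j=1): S=77.8935, (K−S)⁺=10.6365, hold=10.6689 ⇒ V=10.6689 continue  boundary S*=63.4829
step 0: (k=0,j=0): S=70.3200, (K−S)⁺=18.2100, hold=16.6773 ⇒ V=18.2100 exercise  boundary S*=70.3200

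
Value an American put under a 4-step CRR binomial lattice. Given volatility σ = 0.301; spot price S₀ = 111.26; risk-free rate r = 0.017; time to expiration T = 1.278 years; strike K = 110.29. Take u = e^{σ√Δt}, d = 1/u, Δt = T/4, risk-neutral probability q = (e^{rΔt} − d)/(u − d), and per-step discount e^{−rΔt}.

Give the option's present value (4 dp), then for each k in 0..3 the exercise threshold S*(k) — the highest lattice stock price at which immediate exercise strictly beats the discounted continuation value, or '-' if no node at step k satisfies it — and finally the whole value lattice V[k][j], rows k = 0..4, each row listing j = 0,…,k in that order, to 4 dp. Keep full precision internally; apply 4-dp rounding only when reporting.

Δt=0.31950  u=1.18547  d=0.84355  q=0.47350  discount=0.99458
step 4 (expiry): payoffs max(K−S,0) = 53.9550 31.1203 0.0000 0.0000 0.0000
step 3: (k=3,j=0): S=66.7834, (K−S)⁺=43.5066, hold=42.9091 ⇒ V=43.5066 exercise | (k=3,j=1): S=93.8532, (K−S)⁺=16.4368, hold=16.2962 ⇒ V=16.4368 exercise | (k=3,j=2): S=131.8952, (K−S)⁺=0.0000, hold=0.0000 ⇒ V=0.0000 continue | (k=3,j=3): S=185.3572, (K−S)⁺=0.0000, hold=0.0000 ⇒ V=0.0000 continue  boundary S*=93.8532
step 2: (k=2,j=0): S=79.1697, (K−S)⁺=31.1203, hold=30.5229 ⇒ V=31.1203 exercise | (k=2,j=1): S=111.2600, (K−S)⁺=0.0000, hold=8.6072 ⇒ V=8.6072 continue | (k=2,j=2): S=156.3577, (K−S)⁺=0.0000, hold=0.0000 ⇒ V=0.0000 continue  boundary S*=79.1697
step 1: (k=1,j=0): S=93.8532, (K−S)⁺=16.4368, hold=20.3496 ⇒ V=20.3496 continue | (k=1,j=1): S=131.8952, (K−S)⁺=0.0000, hold=4.5072 ⇒ V=4.5072 continue  boundary S*=-
step 0: (k=0,j=0): S=111.2600, (K−S)⁺=0.0000, hold=12.7787 ⇒ V=12.7787 continue  boundary S*=-

price = 12.7787
boundary = - - 79.1697 93.8532
tree:
12.7787
20.3496 4.5072
31.1203 8.6072 0.0000
43.5066 16.4368 0.0000 0.0000
53.9550 31.1203 0.0000 0.0000 0.0000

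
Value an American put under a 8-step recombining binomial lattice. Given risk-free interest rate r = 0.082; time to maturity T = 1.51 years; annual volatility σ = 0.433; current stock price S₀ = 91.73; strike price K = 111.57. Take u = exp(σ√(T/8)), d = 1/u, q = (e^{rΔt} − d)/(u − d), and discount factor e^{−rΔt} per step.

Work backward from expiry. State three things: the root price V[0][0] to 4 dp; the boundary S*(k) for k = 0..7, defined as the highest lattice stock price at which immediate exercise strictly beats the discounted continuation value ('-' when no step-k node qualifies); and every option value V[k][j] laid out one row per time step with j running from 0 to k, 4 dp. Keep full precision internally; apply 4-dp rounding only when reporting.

Δt=0.18875  u=1.20698  d=0.82852  q=0.49432  discount=0.98464
step 8 (expiry): payoffs max(K−S,0) = 91.2033 81.8999 68.3469 48.6029 19.8400 0.0000 0.0000 0.0000 0.0000
step 7: (k=7,j=0): S=24.5821, (K−S)⁺=86.9879, hold=85.2743 ⇒ V=86.9879 exercise | (k=7,j=1): S=35.8111, (K−S)⁺=75.7589, hold=74.0454 ⇒ V=75.7589 exercise | (k=7,j=2): S=52.1693, (K−S)⁺=59.4007, hold=57.6872 ⇒ V=59.4007 exercise | (k=7,j=3): S=75.9998, (K−S)⁺=35.5702, hold=33.8566 ⇒ V=35.5702 exercise | (k=7,j=4): S=110.7160, (K−S)⁺=0.8540, hold=9.8786 ⇒ V=9.8786 continue | (k=7,j=5): S=161.2901, (K−S)⁺=0.0000, hold=0.0000 ⇒ V=0.0000 continue | (k=7,j=6): S=234.9662, (K−S)⁺=0.0000, hold=0.0000 ⇒ V=0.0000 continue | (k=7,j=7): S=342.2969, (K−S)⁺=0.0000, hold=0.0000 ⇒ V=0.0000 continue  boundary S*=75.9998
step 6: (k=6,j=0): S=29.6701, (K−S)⁺=81.8999, hold=80.1864 ⇒ V=81.8999 exercise | (k=6,j=1): S=43.2231, (K−S)⁺=68.3469, hold=66.6333 ⇒ V=68.3469 exercise | (k=6,j=2): S=62.9671, (K−S)⁺=48.6029, hold=46.8894 ⇒ V=48.6029 exercise | (k=6,j=3): S=91.7300, (K−S)⁺=19.8400, hold=22.5190 ⇒ V=22.5190 continue | (k=6,j=4): S=133.6315, (K−S)⁺=0.0000, hold=4.9186 ⇒ V=4.9186 continue | (k=6,j=5): S=194.6734, (K−S)⁺=0.0000, hold=0.0000 ⇒ V=0.0000 continue | (k=6,j=6): S=283.5987, (K−S)⁺=0.0000, hold=0.0000 ⇒ V=0.0000 continue  boundary S*=62.9671
step 5: (k=5,j=0): S=35.8111, (K−S)⁺=75.7589, hold=74.0454 ⇒ V=75.7589 exercise | (k=5,j=1): S=52.1693, (K−S)⁺=59.4007, hold=57.6872 ⇒ V=59.4007 exercise | (k=5,j=2): S=75.9998, (K−S)⁺=35.5702, hold=35.1606 ⇒ V=35.5702 exercise | (k=5,j=3): S=110.7160, (K−S)⁺=0.8540, hold=13.6065 ⇒ V=13.6065 continue | (k=5,j=4): S=161.2901, (K−S)⁺=0.0000, hold=2.4490 ⇒ V=2.4490 continue | (k=5,j=5): S=234.9662, (K−S)⁺=0.0000, hold=0.0000 ⇒ V=0.0000 continue  boundary S*=75.9998
step 4: (k=4,j=0): S=43.2231, (K−S)⁺=68.3469, hold=66.6333 ⇒ V=68.3469 exercise | (k=4,j=1): S=62.9671, (K−S)⁺=48.6029, hold=46.8894 ⇒ V=48.6029 exercise | (k=4,j=2): S=91.7300, (K−S)⁺=19.8400, hold=24.3335 ⇒ V=24.3335 continue | (k=4,j=3): S=133.6315, (K−S)⁺=0.0000, hold=7.9668 ⇒ V=7.9668 continue | (k=4,j=4): S=194.6734, (K−S)⁺=0.0000, hold=1.2194 ⇒ V=1.2194 continue  boundary S*=62.9671
step 3: (k=3,j=0): S=52.1693, (K−S)⁺=59.4007, hold=57.6872 ⇒ V=59.4007 exercise | (k=3,j=1): S=75.9998, (K−S)⁺=35.5702, hold=36.0438 ⇒ V=36.0438 continue | (k=3,j=2): S=110.7160, (K−S)⁺=0.8540, hold=15.9936 ⇒ V=15.9936 continue | (k=3,j=3): S=161.2901, (K−S)⁺=0.0000, hold=4.5603 ⇒ V=4.5603 continue  boundary S*=52.1693
step 2: (k=2,j=0): S=62.9671, (K−S)⁺=48.6029, hold=47.1199 ⇒ V=48.6029 exercise | (k=2,j=1): S=91.7300, (K−S)⁺=19.8400, hold=25.7312 ⇒ V=25.7312 continue | (k=2,j=2): S=133.6315, (K−S)⁺=0.0000, hold=10.1830 ⇒ V=10.1830 continue  boundary S*=62.9671
step 1: (k=1,j=0): S=75.9998, (K−S)⁺=35.5702, hold=36.7241 ⇒ V=36.7241 continue | (k=1,j=1): S=110.7160, (K−S)⁺=0.8540, hold=17.7682 ⇒ V=17.7682 continue  boundary S*=-
step 0: (k=0,j=0): S=91.7300, (K−S)⁺=19.8400, hold=26.9336 ⇒ V=26.9336 continue  boundary S*=-

price = 26.9336
boundary = - - 62.9671 52.1693 62.9671 75.9998 62.9671 75.9998
tree:
26.9336
36.7241 17.7682
48.6029 25.7312 10.1830
59.4007 36.0438 15.9936 4.5603
68.3469 48.6029 24.3335 7.9668 1.2194
75.7589 59.4007 35.5702 13.6065 2.4490 0.0000
81.8999 68.3469 48.6029 22.5190 4.9186 0.0000 0.0000
86.9879 75.7589 59.4007 35.5702 9.8786 0.0000 0.0000 0.0000
91.2033 81.8999 68.3469 48.6029 19.8400 0.0000 0.0000 0.0000 0.0000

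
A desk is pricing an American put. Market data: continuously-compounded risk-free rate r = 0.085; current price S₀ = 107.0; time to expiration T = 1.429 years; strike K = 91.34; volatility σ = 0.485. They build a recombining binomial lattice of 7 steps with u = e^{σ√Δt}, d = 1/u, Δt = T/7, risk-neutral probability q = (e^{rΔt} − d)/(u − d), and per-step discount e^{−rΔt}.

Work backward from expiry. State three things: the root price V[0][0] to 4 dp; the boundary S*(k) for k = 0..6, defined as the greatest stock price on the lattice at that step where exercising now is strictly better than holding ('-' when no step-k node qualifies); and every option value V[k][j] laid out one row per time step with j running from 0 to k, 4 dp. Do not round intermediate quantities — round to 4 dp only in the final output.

Δt=0.20414, u=1.24500, d=0.80321, q=0.48506, disc=e^(-rΔt)=0.98280
k=7 terminal: V=max(K-S,0) → 68.2617 55.5682 35.8930 5.3961 0.0000 0.0000 0.0000 0.0000
k=6: j=0 S=28.7325 intr=62.6075 cont=61.0363 V=62.6075[EX]; j=1 S=44.5359 intr=46.8041 cont=45.2329 V=46.8041[EX]; j=2 S=69.0314 intr=22.3086 cont=20.7373 V=22.3086[EX]; j=3 S=107.0000 intr=0.0000 cont=2.7309 V=2.7309[hold]; j=4 S=165.8520 intr=0.0000 cont=0.0000 V=0.0000[hold]; j=5 S=257.0737 intr=0.0000 cont=0.0000 V=0.0000[hold]; j=6 S=398.4691 intr=0.0000 cont=0.0000 V=0.0000[hold]  S*(6)=69.0314
k=5: j=0 S=35.7718 intr=55.5682 cont=53.9969 V=55.5682[EX]; j=1 S=55.4470 intr=35.8930 cont=34.3217 V=35.8930[EX]; j=2 S=85.9439 intr=5.3961 cont=12.5919 V=12.5919[hold]; j=3 S=133.2147 intr=0.0000 cont=1.3821 V=1.3821[hold]; j=4 S=206.4853 intr=0.0000 cont=0.0000 V=0.0000[hold]; j=5 S=320.0562 intr=0.0000 cont=0.0000 V=0.0000[hold]  S*(5)=55.4470
k=4: j=0 S=44.5359 intr=46.8041 cont=45.2329 V=46.8041[EX]; j=1 S=69.0314 intr=22.3086 cont=24.1676 V=24.1676[hold]; j=2 S=107.0000 intr=0.0000 cont=7.0314 V=7.0314[hold]; j=3 S=165.8520 intr=0.0000 cont=0.6994 V=0.6994[hold]; j=4 S=257.0737 intr=0.0000 cont=0.0000 V=0.0000[hold]  S*(4)=44.5359
k=3: j=0 S=55.4470 intr=35.8930 cont=35.2079 V=35.8930[EX]; j=1 S=85.9439 intr=5.3961 cont=15.5829 V=15.5829[hold]; j=2 S=133.2147 intr=0.0000 cont=3.8919 V=3.8919[hold]; j=3 S=206.4853 intr=0.0000 cont=0.3540 V=0.3540[hold]  S*(3)=55.4470
k=2: j=0 S=69.0314 intr=22.3086 cont=25.5935 V=25.5935[hold]; j=1 S=107.0000 intr=0.0000 cont=9.7416 V=9.7416[hold]; j=2 S=165.8520 intr=0.0000 cont=2.1384 V=2.1384[hold]  S*(2)=-
k=1: j=0 S=85.9439 intr=5.3961 cont=17.5965 V=17.5965[hold]; j=1 S=133.2147 intr=0.0000 cont=5.9495 V=5.9495[hold]  S*(1)=-
k=0: j=0 S=107.0000 intr=0.0000 cont=11.7415 V=11.7415[hold]  S*(0)=-

price = 11.7415
boundary = - - - 55.4470 44.5359 55.4470 69.0314
tree:
11.7415
17.5965 5.9495
25.5935 9.7416 2.1384
35.8930 15.5829 3.8919 0.3540
46.8041 24.1676 7.0314 0.6994 0.0000
55.5682 35.8930 12.5919 1.3821 0.0000 0.0000
62.6075 46.8041 22.3086 2.7309 0.0000 0.0000 0.0000
68.2617 55.5682 35.8930 5.3961 0.0000 0.0000 0.0000 0.0000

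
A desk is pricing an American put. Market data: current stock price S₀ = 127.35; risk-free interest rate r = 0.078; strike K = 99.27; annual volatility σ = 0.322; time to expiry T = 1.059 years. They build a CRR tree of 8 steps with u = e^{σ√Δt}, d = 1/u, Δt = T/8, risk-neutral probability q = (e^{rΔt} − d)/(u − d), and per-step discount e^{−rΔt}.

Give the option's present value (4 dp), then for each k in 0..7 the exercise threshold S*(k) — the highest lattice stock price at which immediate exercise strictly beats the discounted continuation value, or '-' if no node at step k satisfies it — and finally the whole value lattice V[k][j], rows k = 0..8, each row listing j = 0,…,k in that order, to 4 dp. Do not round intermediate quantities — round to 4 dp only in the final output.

price = 2.9548
boundary = - - - - - 70.8927 79.7041 89.6108
tree:
2.9548
4.9588 1.1266
8.1155 2.0853 0.2463
12.8715 3.7990 0.5131 0.0000
19.6150 6.7786 1.0688 0.0000 0.0000
28.3773 11.7565 2.2262 0.0000 0.0000 0.0000
36.2147 19.5659 4.6372 0.0000 0.0000 0.0000 0.0000
43.1856 28.3773 9.6592 0.0000 0.0000 0.0000 0.0000 0.0000
49.3858 36.2147 19.5659 0.0000 0.0000 0.0000 0.0000 0.0000 0.0000

params: Δt=0.13237 u=1.12429 d=0.88945 q=0.51494 e^(-rΔt)=0.98973
t_8 payoffs: 49.3858 36.2147 19.5659 0.0000 0.0000 0.0000 0.0000 0.0000 0.0000
t_7: node(7,0) S=56.0844 payoff=43.1856 vs cont=42.1659 → 43.1856 [stop]  node(7,1) S=70.8927 payoff=28.3773 vs cont=27.3576 → 28.3773 [stop]  node(7,2) S=89.6108 payoff=9.6592 vs cont=9.3932 → 9.6592 [stop]  node(7,3) S=113.2712 payoff=0.0000 vs cont=0.0000 → 0.0000 [wait]  node(7,4) S=143.1787 payoff=0.0000 vs cont=0.0000 → 0.0000 [wait]  node(7,5) S=180.9829 payoff=0.0000 vs cont=0.0000 → 0.0000 [wait]  node(7,6) S=228.7687 payoff=0.0000 vs cont=0.0000 → 0.0000 [wait]  node(7,7) S=289.1717 payoff=0.0000 vs cont=0.0000 → 0.0000 [wait]  ⇒ S*(7)=89.6108
t_6: node(6,0) S=63.0553 payoff=36.2147 vs cont=35.1950 → 36.2147 [stop]  node(6,1) S=79.7041 payoff=19.5659 vs cont=18.5462 → 19.5659 [stop]  node(6,2) S=100.7488 payoff=0.0000 vs cont=4.6372 → 4.6372 [wait]  node(6,3) S=127.3500 payoff=0.0000 vs cont=0.0000 → 0.0000 [wait]  node(6,4) S=160.9748 payoff=0.0000 vs cont=0.0000 → 0.0000 [wait]  node(6,5) S=203.4778 payoff=0.0000 vs cont=0.0000 → 0.0000 [wait]  node(6,6) S=257.2031 payoff=0.0000 vs cont=0.0000 → 0.0000 [wait]  ⇒ S*(6)=79.7041
t_5: node(5,0) S=70.8927 payoff=28.3773 vs cont=27.3576 → 28.3773 [stop]  node(5,1) S=89.6108 payoff=9.6592 vs cont=11.7565 → 11.7565 [wait]  node(5,2) S=113.2712 payoff=0.0000 vs cont=2.2262 → 2.2262 [wait]  node(5,3) S=143.1787 payoff=0.0000 vs cont=0.0000 → 0.0000 [wait]  node(5,4) S=180.9829 payoff=0.0000 vs cont=0.0000 → 0.0000 [wait]  node(5,5) S=228.7687 payoff=0.0000 vs cont=0.0000 → 0.0000 [wait]  ⇒ S*(5)=70.8927
t_4: node(4,0) S=79.7041 payoff=19.5659 vs cont=19.6150 → 19.6150 [wait]  node(4,1) S=100.7488 payoff=0.0000 vs cont=6.7786 → 6.7786 [wait]  node(4,2) S=127.3500 payoff=0.0000 vs cont=1.0688 → 1.0688 [wait]  node(4,3) S=160.9748 payoff=0.0000 vs cont=0.0000 → 0.0000 [wait]  node(4,4) S=203.4778 payoff=0.0000 vs cont=0.0000 → 0.0000 [wait]  ⇒ S*(4)=-
t_3: node(3,0) S=89.6108 payoff=9.6592 vs cont=12.8715 → 12.8715 [wait]  node(3,1) S=113.2712 payoff=0.0000 vs cont=3.7990 → 3.7990 [wait]  node(3,2) S=143.1787 payoff=0.0000 vs cont=0.5131 → 0.5131 [wait]  node(3,3) S=180.9829 payoff=0.0000 vs cont=0.0000 → 0.0000 [wait]  ⇒ S*(3)=-
t_2: node(2,0) S=100.7488 payoff=0.0000 vs cont=8.1155 → 8.1155 [wait]  node(2,1) S=127.3500 payoff=0.0000 vs cont=2.0853 → 2.0853 [wait]  node(2,2) S=160.9748 payoff=0.0000 vs cont=0.2463 → 0.2463 [wait]  ⇒ S*(2)=-
t_1: node(1,0) S=113.2712 payoff=0.0000 vs cont=4.9588 → 4.9588 [wait]  node(1,1) S=143.1787 payoff=0.0000 vs cont=1.1266 → 1.1266 [wait]  ⇒ S*(1)=-
t_0: node(0,0) S=127.3500 payoff=0.0000 vs cont=2.9548 → 2.9548 [wait]  ⇒ S*(0)=-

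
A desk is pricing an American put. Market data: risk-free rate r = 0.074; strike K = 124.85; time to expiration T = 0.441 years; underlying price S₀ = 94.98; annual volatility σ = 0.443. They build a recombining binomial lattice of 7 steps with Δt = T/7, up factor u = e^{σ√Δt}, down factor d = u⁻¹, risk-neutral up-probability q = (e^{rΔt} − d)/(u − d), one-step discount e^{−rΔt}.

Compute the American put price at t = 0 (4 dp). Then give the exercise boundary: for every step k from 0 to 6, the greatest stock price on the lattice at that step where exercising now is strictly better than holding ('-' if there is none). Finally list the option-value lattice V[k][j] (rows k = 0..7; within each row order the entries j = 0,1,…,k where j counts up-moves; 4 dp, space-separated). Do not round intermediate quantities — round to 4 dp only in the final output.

price = 31.0894
boundary = - 84.9850 76.0417 84.9850 94.9800 84.9850 94.9800
tree:
31.0894
39.8650 22.3664
48.8083 30.4640 14.2574
56.8104 39.8650 21.0924 7.3691
63.9704 48.8083 29.8700 12.2726 2.4003
70.3770 56.8104 39.8650 19.6983 4.7583 0.0000
76.1093 63.9704 48.8083 29.8700 9.4328 0.0000 0.0000
81.2385 70.3770 56.8104 39.8650 18.6994 0.0000 0.0000 0.0000

Δt=0.06300, u=1.11761, d=0.89477, q=0.49320, disc=e^(-rΔt)=0.99535
k=7 terminal: V=max(K-S,0) → 81.2385 70.3770 56.8104 39.8650 18.6994 0.0000 0.0000 0.0000
k=6: j=0 S=48.7407 intr=76.1093 cont=75.5286 V=76.1093[EX]; j=1 S=60.8796 intr=63.9704 cont=63.3897 V=63.9704[EX]; j=2 S=76.0417 intr=48.8083 cont=48.2276 V=48.8083[EX]; j=3 S=94.9800 intr=29.8700 cont=29.2893 V=29.8700[EX]; j=4 S=118.6349 intr=6.2151 cont=9.4328 V=9.4328[hold]; j=5 S=148.1810 intr=0.0000 cont=0.0000 V=0.0000[hold]; j=6 S=185.0857 intr=0.0000 cont=0.0000 V=0.0000[hold]  S*(6)=94.9800
k=5: j=0 S=54.4730 intr=70.3770 cont=69.7963 V=70.3770[EX]; j=1 S=68.0396 intr=56.8104 cont=56.2297 V=56.8104[EX]; j=2 S=84.9850 intr=39.8650 cont=39.2844 V=39.8650[EX]; j=3 S=106.1506 intr=18.6994 cont=19.6983 V=19.6983[hold]; j=4 S=132.5875 intr=0.0000 cont=4.7583 V=4.7583[hold]; j=5 S=165.6086 intr=0.0000 cont=0.0000 V=0.0000[hold]  S*(5)=84.9850
k=4: j=0 S=60.8796 intr=63.9704 cont=63.3897 V=63.9704[EX]; j=1 S=76.0417 intr=48.8083 cont=48.2276 V=48.8083[EX]; j=2 S=94.9800 intr=29.8700 cont=29.7797 V=29.8700[EX]; j=3 S=118.6349 intr=6.2151 cont=12.2726 V=12.2726[hold]; j=4 S=148.1810 intr=0.0000 cont=2.4003 V=2.4003[hold]  S*(4)=94.9800
k=3: j=0 S=68.0396 intr=56.8104 cont=56.2297 V=56.8104[EX]; j=1 S=84.9850 intr=39.8650 cont=39.2844 V=39.8650[EX]; j=2 S=106.1506 intr=18.6994 cont=21.0924 V=21.0924[hold]; j=3 S=132.5875 intr=0.0000 cont=7.3691 V=7.3691[hold]  S*(3)=84.9850
k=2: j=0 S=76.0417 intr=48.8083 cont=48.2276 V=48.8083[EX]; j=1 S=94.9800 intr=29.8700 cont=30.4640 V=30.4640[hold]; j=2 S=118.6349 intr=6.2151 cont=14.2574 V=14.2574[hold]  S*(2)=76.0417
k=1: j=0 S=84.9850 intr=39.8650 cont=39.5760 V=39.8650[EX]; j=1 S=106.1506 intr=18.6994 cont=22.3664 V=22.3664[hold]  S*(1)=84.9850
k=0: j=0 S=94.9800 intr=29.8700 cont=31.0894 V=31.0894[hold]  S*(0)=-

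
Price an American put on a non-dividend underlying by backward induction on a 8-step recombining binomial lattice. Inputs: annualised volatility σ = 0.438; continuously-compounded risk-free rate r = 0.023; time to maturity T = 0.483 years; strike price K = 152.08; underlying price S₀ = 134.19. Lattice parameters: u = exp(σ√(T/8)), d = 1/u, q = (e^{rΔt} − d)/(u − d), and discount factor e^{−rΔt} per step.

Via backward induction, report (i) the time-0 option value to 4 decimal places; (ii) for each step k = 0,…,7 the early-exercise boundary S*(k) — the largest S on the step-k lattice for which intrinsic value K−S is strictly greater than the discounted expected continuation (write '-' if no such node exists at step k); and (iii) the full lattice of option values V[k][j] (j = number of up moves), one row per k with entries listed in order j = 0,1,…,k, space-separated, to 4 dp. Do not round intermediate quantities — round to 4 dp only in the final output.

price = 27.2147
boundary = - - - 97.1630 87.2491 97.1630 108.2033 120.4981
tree:
27.2147
35.5115 18.2896
44.9081 25.4168 10.6080
54.9170 34.1763 15.9843 4.8043
64.8309 44.2472 23.3462 8.0414 1.3052
73.7332 54.9170 32.7961 13.1586 2.5113 0.0000
81.7272 64.8309 43.8767 20.8662 4.8321 0.0000 0.0000
88.9056 73.7332 54.9170 31.5819 9.2977 0.0000 0.0000 0.0000
95.3515 81.7272 64.8309 43.8767 17.8900 0.0000 0.0000 0.0000 0.0000

Δt=0.06037  u=1.11363  d=0.89797  q=0.47956  discount=0.99861
step 8 (expiry): payoffs max(K−S,0) = 95.3515 81.7272 64.8309 43.8767 17.8900 0.0000 0.0000 0.0000 0.0000
step 7: (k=7,j=0): S=63.1744, (K−S)⁺=88.9056, hold=88.6945 ⇒ V=88.9056 exercise | (k=7,j=1): S=78.3468, (K−S)⁺=73.7332, hold=73.5222 ⇒ V=73.7332 exercise | (k=7,j=2): S=97.1630, (K−S)⁺=54.9170, hold=54.7060 ⇒ V=54.9170 exercise | (k=7,j=3): S=120.4981, (K−S)⁺=31.5819, hold=31.3708 ⇒ V=31.5819 exercise | (k=7,j=4): S=149.4376, (K−S)⁺=2.6424, hold=9.2977 ⇒ V=9.2977 continue | (k=7,j=5): S=185.3274, (K−S)⁺=0.0000, hold=0.0000 ⇒ V=0.0000 continue | (k=7,j=6): S=229.8366, (K−S)⁺=0.0000, hold=0.0000 ⇒ V=0.0000 continue | (k=7,j=7): S=285.0354, (K−S)⁺=0.0000, hold=0.0000 ⇒ V=0.0000 continue  boundary S*=120.4981
step 6: (k=6,j=0): S=70.3528, (K−S)⁺=81.7272, hold=81.5162 ⇒ V=81.7272 exercise | (k=6,j=1): S=87.2491, (K−S)⁺=64.8309, hold=64.6199 ⇒ V=64.8309 exercise | (k=6,j=2): S=108.2033, (K−S)⁺=43.8767, hold=43.6657 ⇒ V=43.8767 exercise | (k=6,j=3): S=134.1900, (K−S)⁺=17.8900, hold=20.8662 ⇒ V=20.8662 continue | (k=6,j=4): S=166.4178, (K−S)⁺=0.0000, hold=4.8321 ⇒ V=4.8321 continue | (k=6,j=5): S=206.3856, (K−S)⁺=0.0000, hold=0.0000 ⇒ V=0.0000 continue | (k=6,j=6): S=255.9523, (K−S)⁺=0.0000, hold=0.0000 ⇒ V=0.0000 continue  boundary S*=108.2033
step 5: (k=5,j=0): S=78.3468, (K−S)⁺=73.7332, hold=73.5222 ⇒ V=73.7332 exercise | (k=5,j=1): S=97.1630, (K−S)⁺=54.9170, hold=54.7060 ⇒ V=54.9170 exercise | (k=5,j=2): S=120.4981, (K−S)⁺=31.5819, hold=32.7961 ⇒ V=32.7961 continue | (k=5,j=3): S=149.4376, (K−S)⁺=2.6424, hold=13.1586 ⇒ V=13.1586 continue | (k=5,j=4): S=185.3274, (K−S)⁺=0.0000, hold=2.5113 ⇒ V=2.5113 continue | (k=5,j=5): S=229.8366, (K−S)⁺=0.0000, hold=0.0000 ⇒ V=0.0000 continue  boundary S*=97.1630
step 4: (k=4,j=0): S=87.2491, (K−S)⁺=64.8309, hold=64.6199 ⇒ V=64.8309 exercise | (k=4,j=1): S=108.2033, (K−S)⁺=43.8767, hold=44.2472 ⇒ V=44.2472 continue | (k=4,j=2): S=134.1900, (K−S)⁺=17.8900, hold=23.3462 ⇒ V=23.3462 continue | (k=4,j=3): S=166.4178, (K−S)⁺=0.0000, hold=8.0414 ⇒ V=8.0414 continue | (k=4,j=4): S=206.3856, (K−S)⁺=0.0000, hold=1.3052 ⇒ V=1.3052 continue  boundary S*=87.2491
step 3: (k=3,j=0): S=97.1630, (K−S)⁺=54.9170, hold=54.8834 ⇒ V=54.9170 exercise | (k=3,j=1): S=120.4981, (K−S)⁺=31.5819, hold=34.1763 ⇒ V=34.1763 continue | (k=3,j=2): S=149.4376, (K−S)⁺=2.6424, hold=15.9843 ⇒ V=15.9843 continue | (k=3,j=3): S=185.3274, (K−S)⁺=0.0000, hold=4.8043 ⇒ V=4.8043 continue  boundary S*=97.1630
step 2: (k=2,j=0): S=108.2033, (K−S)⁺=43.8767, hold=44.9081 ⇒ V=44.9081 continue | (k=2,j=1): S=134.1900, (K−S)⁺=17.8900, hold=25.4168 ⇒ V=25.4168 continue | (k=2,j=2): S=166.4178, (K−S)⁺=0.0000, hold=10.6080 ⇒ V=10.6080 continue  boundary S*=-
step 1: (k=1,j=0): S=120.4981, (K−S)⁺=31.5819, hold=35.5115 ⇒ V=35.5115 continue | (k=1,j=1): S=149.4376, (K−S)⁺=2.6424, hold=18.2896 ⇒ V=18.2896 continue  boundary S*=-
step 0: (k=0,j=0): S=134.1900, (K−S)⁺=17.8900, hold=27.2147 ⇒ V=27.2147 continue  boundary S*=-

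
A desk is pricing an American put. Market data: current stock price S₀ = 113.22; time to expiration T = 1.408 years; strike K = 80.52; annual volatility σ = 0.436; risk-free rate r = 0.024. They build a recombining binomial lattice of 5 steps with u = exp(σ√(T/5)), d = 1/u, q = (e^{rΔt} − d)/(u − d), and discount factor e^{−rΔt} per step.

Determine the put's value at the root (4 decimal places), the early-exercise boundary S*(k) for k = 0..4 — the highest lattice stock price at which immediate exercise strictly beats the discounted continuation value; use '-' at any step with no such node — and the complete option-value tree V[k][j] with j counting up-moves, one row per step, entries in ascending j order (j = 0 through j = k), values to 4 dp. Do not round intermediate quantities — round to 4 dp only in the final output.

Δt=0.28160, u=1.26032, d=0.79345, q=0.45694, disc=e^(-rΔt)=0.99326
k=5 terminal: V=max(K-S,0) → 44.9147 23.9641 0.0000 0.0000 0.0000 0.0000
k=4: j=0 S=44.8741 intr=35.6459 cont=35.1035 V=35.6459[EX]; j=1 S=71.2787 intr=9.2413 cont=12.9263 V=12.9263[hold]; j=2 S=113.2200 intr=0.0000 cont=0.0000 V=0.0000[hold]; j=3 S=179.8401 intr=0.0000 cont=0.0000 V=0.0000[hold]; j=4 S=285.6604 intr=0.0000 cont=0.0000 V=0.0000[hold]  S*(4)=44.8741
k=3: j=0 S=56.5559 intr=23.9641 cont=25.0942 V=25.0942[hold]; j=1 S=89.8341 intr=0.0000 cont=6.9725 V=6.9725[hold]; j=2 S=142.6937 intr=0.0000 cont=0.0000 V=0.0000[hold]; j=3 S=226.6566 intr=0.0000 cont=0.0000 V=0.0000[hold]  S*(3)=-
k=2: j=0 S=71.2787 intr=9.2413 cont=16.7004 V=16.7004[hold]; j=1 S=113.2200 intr=0.0000 cont=3.7610 V=3.7610[hold]; j=2 S=179.8401 intr=0.0000 cont=0.0000 V=0.0000[hold]  S*(2)=-
k=1: j=0 S=89.8341 intr=0.0000 cont=10.7152 V=10.7152[hold]; j=1 S=142.6937 intr=0.0000 cont=2.0287 V=2.0287[hold]  S*(1)=-
k=0: j=0 S=113.2200 intr=0.0000 cont=6.7006 V=6.7006[hold]  S*(0)=-

price = 6.7006
boundary = - - - - 44.8741
tree:
6.7006
10.7152 2.0287
16.7004 3.7610 0.0000
25.0942 6.9725 0.0000 0.0000
35.6459 12.9263 0.0000 0.0000 0.0000
44.9147 23.9641 0.0000 0.0000 0.0000 0.0000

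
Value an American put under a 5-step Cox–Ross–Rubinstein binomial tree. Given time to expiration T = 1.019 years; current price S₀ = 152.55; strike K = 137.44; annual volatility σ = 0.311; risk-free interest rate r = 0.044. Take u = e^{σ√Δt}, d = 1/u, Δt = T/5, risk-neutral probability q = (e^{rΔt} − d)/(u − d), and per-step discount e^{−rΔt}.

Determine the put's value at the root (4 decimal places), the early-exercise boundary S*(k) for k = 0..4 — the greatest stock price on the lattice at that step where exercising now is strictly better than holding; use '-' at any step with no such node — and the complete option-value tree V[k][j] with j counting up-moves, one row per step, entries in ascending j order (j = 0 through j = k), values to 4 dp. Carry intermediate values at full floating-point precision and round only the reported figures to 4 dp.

params: Δt=0.20380 u=1.15073 d=0.86901 q=0.49693 e^(-rΔt)=0.99107
t_5 payoffs: 61.8367 37.3273 4.8722 0.0000 0.0000 0.0000
t_4: node(4,0) S=86.9992 payoff=50.4408 vs cont=49.2139 → 50.4408 [stop]  node(4,1) S=115.2030 payoff=22.2370 vs cont=21.0101 → 22.2370 [stop]  node(4,2) S=152.5500 payoff=0.0000 vs cont=2.4292 → 2.4292 [wait]  node(4,3) S=202.0044 payoff=0.0000 vs cont=0.0000 → 0.0000 [wait]  node(4,4) S=267.4911 payoff=0.0000 vs cont=0.0000 → 0.0000 [wait]  ⇒ S*(4)=115.2030
t_3: node(3,0) S=100.1127 payoff=37.3273 vs cont=36.1003 → 37.3273 [stop]  node(3,1) S=132.5678 payoff=4.8722 vs cont=12.2833 → 12.2833 [wait]  node(3,2) S=175.5442 payoff=0.0000 vs cont=1.2111 → 1.2111 [wait]  node(3,3) S=232.4530 payoff=0.0000 vs cont=0.0000 → 0.0000 [wait]  ⇒ S*(3)=100.1127
t_2: node(2,0) S=115.2030 payoff=22.2370 vs cont=24.6600 → 24.6600 [wait]  node(2,1) S=152.5500 payoff=0.0000 vs cont=6.7206 → 6.7206 [wait]  node(2,2) S=202.0044 payoff=0.0000 vs cont=0.6038 → 0.6038 [wait]  ⇒ S*(2)=-
t_1: node(1,0) S=132.5678 payoff=4.8722 vs cont=15.6048 → 15.6048 [wait]  node(1,1) S=175.5442 payoff=0.0000 vs cont=3.6482 → 3.6482 [wait]  ⇒ S*(1)=-
t_0: node(0,0) S=152.5500 payoff=0.0000 vs cont=9.5769 → 9.5769 [wait]  ⇒ S*(0)=-

price = 9.5769
boundary = - - - 100.1127 115.2030
tree:
9.5769
15.6048 3.6482
24.6600 6.7206 0.6038
37.3273 12.2833 1.2111 0.0000
50.4408 22.2370 2.4292 0.0000 0.0000
61.8367 37.3273 4.8722 0.0000 0.0000 0.0000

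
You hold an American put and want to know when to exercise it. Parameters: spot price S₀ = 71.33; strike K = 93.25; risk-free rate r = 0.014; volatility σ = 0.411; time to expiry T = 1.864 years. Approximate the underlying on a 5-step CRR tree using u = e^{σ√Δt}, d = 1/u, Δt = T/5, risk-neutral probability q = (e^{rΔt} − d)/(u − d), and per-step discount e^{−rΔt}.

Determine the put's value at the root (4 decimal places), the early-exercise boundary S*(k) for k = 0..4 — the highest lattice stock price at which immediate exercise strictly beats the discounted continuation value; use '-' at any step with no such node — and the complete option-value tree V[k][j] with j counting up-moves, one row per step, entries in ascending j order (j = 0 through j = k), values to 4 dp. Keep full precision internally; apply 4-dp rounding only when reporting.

price = 29.3563
boundary = - - 43.1821 55.4993 71.3300
tree:
29.3563
39.2031 17.5621
50.0679 26.2692 7.0350
59.6516 37.7507 12.4240 0.4747
67.1082 50.0679 21.9200 0.8644 0.0000
72.9100 59.6516 37.7507 1.5738 0.0000 0.0000

Δt=0.37280, u=1.28524, d=0.77806, q=0.44791, disc=e^(-rΔt)=0.99479
k=5 terminal: V=max(K-S,0) → 72.9100 59.6516 37.7507 1.5738 0.0000 0.0000
k=4: j=0 S=26.1418 intr=67.1082 cont=66.6228 V=67.1082[EX]; j=1 S=43.1821 intr=50.0679 cont=49.5825 V=50.0679[EX]; j=2 S=71.3300 intr=21.9200 cont=21.4346 V=21.9200[EX]; j=3 S=117.8259 intr=0.0000 cont=0.8644 V=0.8644[hold]; j=4 S=194.6299 intr=0.0000 cont=0.0000 V=0.0000[hold]  S*(4)=71.3300
k=3: j=0 S=33.5984 intr=59.6516 cont=59.1661 V=59.6516[EX]; j=1 S=55.4993 intr=37.7507 cont=37.2652 V=37.7507[EX]; j=2 S=91.6762 intr=1.5738 cont=12.4240 V=12.4240[hold]; j=3 S=151.4346 intr=0.0000 cont=0.4747 V=0.4747[hold]  S*(3)=55.4993
k=2: j=0 S=43.1821 intr=50.0679 cont=49.5825 V=50.0679[EX]; j=1 S=71.3300 intr=21.9200 cont=26.2692 V=26.2692[hold]; j=2 S=117.8259 intr=0.0000 cont=7.0350 V=7.0350[hold]  S*(2)=43.1821
k=1: j=0 S=55.4993 intr=37.7507 cont=39.2031 V=39.2031[hold]; j=1 S=91.6762 intr=1.5738 cont=17.5621 V=17.5621[hold]  S*(1)=-
k=0: j=0 S=71.3300 intr=21.9200 cont=29.3563 V=29.3563[hold]  S*(0)=-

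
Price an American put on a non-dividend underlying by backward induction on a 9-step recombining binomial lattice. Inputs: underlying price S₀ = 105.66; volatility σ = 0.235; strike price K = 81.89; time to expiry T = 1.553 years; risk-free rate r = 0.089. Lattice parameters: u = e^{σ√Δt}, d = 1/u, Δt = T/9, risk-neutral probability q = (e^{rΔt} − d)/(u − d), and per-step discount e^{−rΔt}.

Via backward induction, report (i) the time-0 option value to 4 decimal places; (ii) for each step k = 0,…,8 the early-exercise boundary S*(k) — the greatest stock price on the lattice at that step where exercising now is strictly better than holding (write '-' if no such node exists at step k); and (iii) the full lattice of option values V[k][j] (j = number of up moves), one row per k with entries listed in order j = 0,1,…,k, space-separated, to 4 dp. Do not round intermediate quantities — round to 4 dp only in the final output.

params: Δt=0.17256 u=1.10254 d=0.90699 q=0.55476 e^(-rΔt)=0.98476
t_9 payoffs: 38.0012 28.5388 17.0363 3.0539 0.0000 0.0000 0.0000 0.0000 0.0000 0.0000
t_8: node(8,0) S=48.3893 payoff=33.5007 vs cont=32.2527 → 33.5007 [stop]  node(8,1) S=58.8220 payoff=23.0680 vs cont=21.8200 → 23.0680 [stop]  node(8,2) S=71.5039 payoff=10.3861 vs cont=9.1381 → 10.3861 [stop]  node(8,3) S=86.9201 payoff=0.0000 vs cont=1.3390 → 1.3390 [wait]  node(8,4) S=105.6600 payoff=0.0000 vs cont=0.0000 → 0.0000 [wait]  node(8,5) S=128.4402 payoff=0.0000 vs cont=0.0000 → 0.0000 [wait]  node(8,6) S=156.1318 payoff=0.0000 vs cont=0.0000 → 0.0000 [wait]  node(8,7) S=189.7937 payoff=0.0000 vs cont=0.0000 → 0.0000 [wait]  node(8,8) S=230.7131 payoff=0.0000 vs cont=0.0000 → 0.0000 [wait]  ⇒ S*(8)=71.5039
t_7: node(7,0) S=53.3512 payoff=28.5388 vs cont=27.2908 → 28.5388 [stop]  node(7,1) S=64.8537 payoff=17.0363 vs cont=15.7883 → 17.0363 [stop]  node(7,2) S=78.8361 payoff=3.0539 vs cont=5.2854 → 5.2854 [wait]  node(7,3) S=95.8331 payoff=0.0000 vs cont=0.5871 → 0.5871 [wait]  node(7,4) S=116.4946 payoff=0.0000 vs cont=0.0000 → 0.0000 [wait]  node(7,5) S=141.6107 payoff=0.0000 vs cont=0.0000 → 0.0000 [wait]  node(7,6) S=172.1419 payoff=0.0000 vs cont=0.0000 → 0.0000 [wait]  node(7,7) S=209.2555 payoff=0.0000 vs cont=0.0000 → 0.0000 [wait]  ⇒ S*(7)=64.8537
t_6: node(6,0) S=58.8220 payoff=23.0680 vs cont=21.8200 → 23.0680 [stop]  node(6,1) S=71.5039 payoff=10.3861 vs cont=10.3571 → 10.3861 [stop]  node(6,2) S=86.9201 payoff=0.0000 vs cont=2.6381 → 2.6381 [wait]  node(6,3) S=105.6600 payoff=0.0000 vs cont=0.2574 → 0.2574 [wait]  node(6,4) S=128.4402 payoff=0.0000 vs cont=0.0000 → 0.0000 [wait]  node(6,5) S=156.1318 payoff=0.0000 vs cont=0.0000 → 0.0000 [wait]  node(6,6) S=189.7937 payoff=0.0000 vs cont=0.0000 → 0.0000 [wait]  ⇒ S*(6)=71.5039
t_5: node(5,0) S=64.8537 payoff=17.0363 vs cont=15.7883 → 17.0363 [stop]  node(5,1) S=78.8361 payoff=3.0539 vs cont=5.9951 → 5.9951 [wait]  node(5,2) S=95.8331 payoff=0.0000 vs cont=1.2973 → 1.2973 [wait]  node(5,3) S=116.4946 payoff=0.0000 vs cont=0.1129 → 0.1129 [wait]  node(5,4) S=141.6107 payoff=0.0000 vs cont=0.0000 → 0.0000 [wait]  node(5,5) S=172.1419 payoff=0.0000 vs cont=0.0000 → 0.0000 [wait]  ⇒ S*(5)=64.8537
t_4: node(4,0) S=71.5039 payoff=10.3861 vs cont=10.7448 → 10.7448 [wait]  node(4,1) S=86.9201 payoff=0.0000 vs cont=3.3373 → 3.3373 [wait]  node(4,2) S=105.6600 payoff=0.0000 vs cont=0.6305 → 0.6305 [wait]  node(4,3) S=128.4402 payoff=0.0000 vs cont=0.0495 → 0.0495 [wait]  node(4,4) S=156.1318 payoff=0.0000 vs cont=0.0000 → 0.0000 [wait]  ⇒ S*(4)=-
t_3: node(3,0) S=78.8361 payoff=3.0539 vs cont=6.5343 → 6.5343 [wait]  node(3,1) S=95.8331 payoff=0.0000 vs cont=1.8077 → 1.8077 [wait]  node(3,2) S=116.4946 payoff=0.0000 vs cont=0.3035 → 0.3035 [wait]  node(3,3) S=141.6107 payoff=0.0000 vs cont=0.0217 → 0.0217 [wait]  ⇒ S*(3)=-
t_2: node(2,0) S=86.9201 payoff=0.0000 vs cont=3.8526 → 3.8526 [wait]  node(2,1) S=105.6600 payoff=0.0000 vs cont=0.9584 → 0.9584 [wait]  node(2,2) S=128.4402 payoff=0.0000 vs cont=0.1449 → 0.1449 [wait]  ⇒ S*(2)=-
t_1: node(1,0) S=95.8331 payoff=0.0000 vs cont=2.2128 → 2.2128 [wait]  node(1,1) S=116.4946 payoff=0.0000 vs cont=0.4994 → 0.4994 [wait]  ⇒ S*(1)=-
t_0: node(0,0) S=105.6600 payoff=0.0000 vs cont=1.2430 → 1.2430 [wait]  ⇒ S*(0)=-

price = 1.2430
boundary = - - - - - 64.8537 71.5039 64.8537 71.5039
tree:
1.2430
2.2128 0.4994
3.8526 0.9584 0.1449
6.5343 1.8077 0.3035 0.0217
10.7448 3.3373 0.6305 0.0495 0.0000
17.0363 5.9951 1.2973 0.1129 0.0000 0.0000
23.0680 10.3861 2.6381 0.2574 0.0000 0.0000 0.0000
28.5388 17.0363 5.2854 0.5871 0.0000 0.0000 0.0000 0.0000
33.5007 23.0680 10.3861 1.3390 0.0000 0.0000 0.0000 0.0000 0.0000
38.0012 28.5388 17.0363 3.0539 0.0000 0.0000 0.0000 0.0000 0.0000 0.0000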